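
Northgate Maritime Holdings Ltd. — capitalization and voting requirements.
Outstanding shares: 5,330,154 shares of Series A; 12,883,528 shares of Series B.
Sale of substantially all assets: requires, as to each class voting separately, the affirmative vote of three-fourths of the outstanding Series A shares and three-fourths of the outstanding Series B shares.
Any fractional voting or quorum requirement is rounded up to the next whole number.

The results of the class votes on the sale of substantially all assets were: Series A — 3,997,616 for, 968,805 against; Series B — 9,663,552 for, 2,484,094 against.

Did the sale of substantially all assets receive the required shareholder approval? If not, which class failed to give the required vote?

Series A: 3/4 of 5330154 = 3997615.50, rounded up to 3997616; 3,997,616 required, 3,997,616 in favor — approved.
Series B: 3/4 of 12883528 = 9662646; 9,662,646 required, 9,663,552 in favor — approved.

Approved — every class gave the required vote.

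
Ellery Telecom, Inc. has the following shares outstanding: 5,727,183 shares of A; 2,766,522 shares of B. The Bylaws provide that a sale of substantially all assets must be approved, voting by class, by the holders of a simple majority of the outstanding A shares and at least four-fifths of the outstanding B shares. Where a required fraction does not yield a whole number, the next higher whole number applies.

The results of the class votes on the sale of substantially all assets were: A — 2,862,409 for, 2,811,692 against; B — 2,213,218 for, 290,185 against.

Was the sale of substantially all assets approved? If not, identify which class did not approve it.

A: a majority of 5727183 is 2863592; 2,863,592 required, 2,862,409 in favor — not approved.
B: 4/5 of 2766522 = 2213217.60, rounded up to 2213218; 2,213,218 required, 2,213,218 in favor — approved.

Not approved — the A shares did not give the required vote.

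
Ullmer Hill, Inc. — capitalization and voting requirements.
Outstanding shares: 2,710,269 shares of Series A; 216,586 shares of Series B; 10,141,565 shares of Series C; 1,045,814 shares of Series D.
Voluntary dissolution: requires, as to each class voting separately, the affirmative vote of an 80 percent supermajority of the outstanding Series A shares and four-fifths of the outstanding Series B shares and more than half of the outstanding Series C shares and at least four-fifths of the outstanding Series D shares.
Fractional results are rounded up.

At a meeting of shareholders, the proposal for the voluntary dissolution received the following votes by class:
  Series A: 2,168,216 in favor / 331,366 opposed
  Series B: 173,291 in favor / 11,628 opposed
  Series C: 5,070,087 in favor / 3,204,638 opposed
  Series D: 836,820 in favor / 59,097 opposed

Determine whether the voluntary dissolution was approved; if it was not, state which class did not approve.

Series A: 4/5 of 2710269 = 2168215.20, rounded up to 2168216; 2,168,216 required, 2,168,216 in favor — approved.
Series B: 4/5 of 216586 = 173268.80, rounded up to 173269; 173,269 required, 173,291 in favor — approved.
Series C: a majority of 10141565 is 5070783; 5,070,783 required, 5,070,087 in favor — not approved.
Series D: 4/5 of 1045814 = 836651.20, rounded up to 836652; 836,652 required, 836,820 in favor — approved.

Not approved — the Series C shares did not give the required vote.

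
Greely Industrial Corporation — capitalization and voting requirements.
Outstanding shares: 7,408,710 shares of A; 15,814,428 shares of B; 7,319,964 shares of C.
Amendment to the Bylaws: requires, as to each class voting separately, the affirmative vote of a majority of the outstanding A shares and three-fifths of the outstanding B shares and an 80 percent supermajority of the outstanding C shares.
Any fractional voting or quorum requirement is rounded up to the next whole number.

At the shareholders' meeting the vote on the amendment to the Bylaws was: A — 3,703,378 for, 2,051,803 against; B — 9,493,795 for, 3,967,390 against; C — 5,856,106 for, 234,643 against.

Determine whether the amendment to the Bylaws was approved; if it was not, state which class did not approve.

Not approved — the A shares did not give the required vote.

A: a majority of 7408710 is 3704356; 3,704,356 required, 3,703,378 in favor — not approved.
B: 3/5 of 15814428 = 9488656.80, rounded up to 9488657; 9,488,657 required, 9,493,795 in favor — approved.
C: 4/5 of 7319964 = 5855971.20, rounded up to 5855972; 5,855,972 required, 5,856,106 in favor — approved.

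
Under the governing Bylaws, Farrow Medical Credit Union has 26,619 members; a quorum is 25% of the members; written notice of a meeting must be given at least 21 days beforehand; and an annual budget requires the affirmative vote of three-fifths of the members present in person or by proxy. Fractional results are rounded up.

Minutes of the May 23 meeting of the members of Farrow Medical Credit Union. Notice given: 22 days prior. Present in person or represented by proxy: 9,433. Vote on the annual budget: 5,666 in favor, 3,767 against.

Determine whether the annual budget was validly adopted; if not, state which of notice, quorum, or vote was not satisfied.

Valid — all requirements satisfied.

Notice: 22 days given; 21 required. Satisfied.
Quorum: 25% of 26,619 = 6,654.75, rounded up to 6,655; 9,433 present. Satisfied.
Vote: requires three-fifths of those present (9,433); 3/5 of 9433 = 5659.80, rounded up to 5660, so 5,660 needed; 5,666 in favor. Satisfied.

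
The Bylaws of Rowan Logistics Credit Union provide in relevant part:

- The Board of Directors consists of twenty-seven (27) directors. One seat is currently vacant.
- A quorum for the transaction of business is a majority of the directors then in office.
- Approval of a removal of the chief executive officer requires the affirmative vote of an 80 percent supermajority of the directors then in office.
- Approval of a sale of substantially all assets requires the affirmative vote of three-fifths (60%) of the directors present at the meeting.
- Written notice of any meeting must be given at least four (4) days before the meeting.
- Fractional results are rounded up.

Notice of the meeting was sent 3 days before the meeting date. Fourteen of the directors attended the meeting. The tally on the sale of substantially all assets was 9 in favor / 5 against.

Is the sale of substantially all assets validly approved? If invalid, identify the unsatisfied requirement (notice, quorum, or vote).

Notice: 3 days given; 4 required (3 < 4). Not satisfied.
Quorum: 14 present; quorum is 14. Satisfied.
Vote: the sale of substantially all assets requires three-fifths of the directors present (14). 3/5 of 14 = 8.40, rounded up to 9, so 9 affirmative votes are needed; 9 voted in favor. Satisfied.

Invalid — notice requirement not satisfied.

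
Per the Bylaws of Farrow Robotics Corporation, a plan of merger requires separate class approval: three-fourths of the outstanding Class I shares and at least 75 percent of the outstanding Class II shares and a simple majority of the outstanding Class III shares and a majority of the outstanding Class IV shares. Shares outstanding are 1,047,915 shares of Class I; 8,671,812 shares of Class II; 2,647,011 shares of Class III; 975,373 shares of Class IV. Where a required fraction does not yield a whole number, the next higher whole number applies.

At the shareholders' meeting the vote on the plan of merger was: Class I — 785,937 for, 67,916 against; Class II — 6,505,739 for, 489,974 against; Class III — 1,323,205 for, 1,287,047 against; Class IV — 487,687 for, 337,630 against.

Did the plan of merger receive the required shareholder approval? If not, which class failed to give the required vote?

Class I: 3/4 of 1047915 = 785936.25, rounded up to 785937; 785,937 required, 785,937 in favor — approved.
Class II: 3/4 of 8671812 = 6503859; 6,503,859 required, 6,505,739 in favor — approved.
Class III: a majority of 2647011 is 1323506; 1,323,506 required, 1,323,205 in favor — not approved.
Class IV: a majority of 975373 is 487687; 487,687 required, 487,687 in favor — approved.

Not approved — the Class III shares did not give the required vote.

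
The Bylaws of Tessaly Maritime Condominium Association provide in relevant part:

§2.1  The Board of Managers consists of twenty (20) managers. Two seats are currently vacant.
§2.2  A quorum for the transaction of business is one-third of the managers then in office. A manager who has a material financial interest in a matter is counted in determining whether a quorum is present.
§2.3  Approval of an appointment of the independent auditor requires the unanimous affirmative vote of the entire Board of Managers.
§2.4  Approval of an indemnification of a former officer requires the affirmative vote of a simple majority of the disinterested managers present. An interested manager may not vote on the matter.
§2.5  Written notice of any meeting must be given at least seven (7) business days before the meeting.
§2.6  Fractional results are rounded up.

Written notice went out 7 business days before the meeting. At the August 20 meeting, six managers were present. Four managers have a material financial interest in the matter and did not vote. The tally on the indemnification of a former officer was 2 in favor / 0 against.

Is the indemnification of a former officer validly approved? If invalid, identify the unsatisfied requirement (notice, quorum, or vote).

Valid — all requirements satisfied.

Notice: 7 business days given; 7 required (7 ≥ 7). Satisfied.
Quorum: 6 present (interested managers count toward quorum); quorum is 6. Satisfied.
Vote: the indemnification of a former officer requires a majority of the disinterested managers present (6 − 4 = 2). A majority of 2 is 2, so 2 affirmative votes are needed; 2 voted in favor. Satisfied.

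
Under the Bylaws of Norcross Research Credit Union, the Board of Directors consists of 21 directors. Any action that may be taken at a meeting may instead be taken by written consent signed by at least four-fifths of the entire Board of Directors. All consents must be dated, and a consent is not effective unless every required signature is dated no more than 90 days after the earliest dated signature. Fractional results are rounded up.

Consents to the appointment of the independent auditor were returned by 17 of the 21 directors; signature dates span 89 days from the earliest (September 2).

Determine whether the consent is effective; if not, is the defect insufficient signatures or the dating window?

Effective — both the signature and dating-window requirements are satisfied.

Signatures required: at least four-fifths of 21 — 4/5 of 21 = 16.80, rounded up to 17, so 17 needed; 17 signed. Sufficient.
Dating window: the latest signature is 89 days after the earliest; the limit is 90 days. Within the window.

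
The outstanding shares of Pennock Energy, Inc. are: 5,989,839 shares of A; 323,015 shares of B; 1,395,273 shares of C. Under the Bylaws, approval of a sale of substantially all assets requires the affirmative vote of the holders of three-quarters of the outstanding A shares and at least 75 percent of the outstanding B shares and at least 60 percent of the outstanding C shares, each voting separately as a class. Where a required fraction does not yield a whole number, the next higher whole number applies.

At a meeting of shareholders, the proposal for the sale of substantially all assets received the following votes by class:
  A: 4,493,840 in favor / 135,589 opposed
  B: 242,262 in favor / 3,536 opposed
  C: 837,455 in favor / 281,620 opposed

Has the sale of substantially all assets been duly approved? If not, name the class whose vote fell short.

Approved — every class gave the required vote.

A: 3/4 of 5989839 = 4492379.25, rounded up to 4492380; 4,492,380 required, 4,493,840 in favor — approved.
B: 3/4 of 323015 = 242261.25, rounded up to 242262; 242,262 required, 242,262 in favor — approved.
C: 3/5 of 1395273 = 837163.80, rounded up to 837164; 837,164 required, 837,455 in favor — approved.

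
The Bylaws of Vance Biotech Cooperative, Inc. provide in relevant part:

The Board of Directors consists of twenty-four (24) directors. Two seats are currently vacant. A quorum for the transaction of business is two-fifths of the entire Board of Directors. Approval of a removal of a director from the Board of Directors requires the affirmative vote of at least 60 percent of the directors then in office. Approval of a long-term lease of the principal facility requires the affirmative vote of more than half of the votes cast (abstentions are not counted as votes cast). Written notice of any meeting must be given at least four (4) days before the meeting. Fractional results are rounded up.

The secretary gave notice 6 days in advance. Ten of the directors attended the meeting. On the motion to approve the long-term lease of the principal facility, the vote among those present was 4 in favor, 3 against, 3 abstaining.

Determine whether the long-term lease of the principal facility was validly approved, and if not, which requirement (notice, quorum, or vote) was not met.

Valid — all requirements satisfied.

Notice: 6 days given; 4 required (6 ≥ 4). Satisfied.
Quorum: 10 present; quorum is 10. Satisfied.
Vote: the long-term lease of the principal facility requires a majority of the votes cast (10 present − 3 abstaining = 7). A majority of 7 is 4, so 4 affirmative votes are needed; 4 voted in favor. Satisfied.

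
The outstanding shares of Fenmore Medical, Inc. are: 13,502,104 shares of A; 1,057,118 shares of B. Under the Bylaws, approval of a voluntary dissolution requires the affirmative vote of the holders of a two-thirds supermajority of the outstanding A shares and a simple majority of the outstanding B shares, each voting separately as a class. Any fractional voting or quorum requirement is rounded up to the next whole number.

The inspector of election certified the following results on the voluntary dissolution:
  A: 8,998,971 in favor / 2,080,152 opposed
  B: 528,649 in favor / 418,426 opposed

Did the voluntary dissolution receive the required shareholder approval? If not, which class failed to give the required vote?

Not approved — the A shares did not give the required vote.

A: 2/3 of 13502104 = 9001402.67, rounded up to 9001403; 9,001,403 required, 8,998,971 in favor — not approved.
B: a majority of 1057118 is 528560; 528,560 required, 528,649 in favor — approved.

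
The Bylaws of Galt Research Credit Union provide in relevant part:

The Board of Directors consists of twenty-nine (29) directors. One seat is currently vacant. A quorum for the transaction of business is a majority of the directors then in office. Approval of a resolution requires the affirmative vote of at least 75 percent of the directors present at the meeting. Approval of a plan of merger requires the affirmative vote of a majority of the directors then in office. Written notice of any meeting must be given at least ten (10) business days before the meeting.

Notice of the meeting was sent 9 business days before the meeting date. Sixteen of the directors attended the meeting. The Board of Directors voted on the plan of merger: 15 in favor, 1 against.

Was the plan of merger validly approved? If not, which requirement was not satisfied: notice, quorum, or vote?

Notice: 9 business days given; 10 required (9 < 10). Not satisfied.
Quorum: 16 present; quorum is 15. Satisfied.
Vote: the plan of merger requires a majority of the directors then in office (28). A majority of 28 is 15, so 15 affirmative votes are needed; 15 voted in favor. Satisfied.

Invalid — notice requirement not satisfied.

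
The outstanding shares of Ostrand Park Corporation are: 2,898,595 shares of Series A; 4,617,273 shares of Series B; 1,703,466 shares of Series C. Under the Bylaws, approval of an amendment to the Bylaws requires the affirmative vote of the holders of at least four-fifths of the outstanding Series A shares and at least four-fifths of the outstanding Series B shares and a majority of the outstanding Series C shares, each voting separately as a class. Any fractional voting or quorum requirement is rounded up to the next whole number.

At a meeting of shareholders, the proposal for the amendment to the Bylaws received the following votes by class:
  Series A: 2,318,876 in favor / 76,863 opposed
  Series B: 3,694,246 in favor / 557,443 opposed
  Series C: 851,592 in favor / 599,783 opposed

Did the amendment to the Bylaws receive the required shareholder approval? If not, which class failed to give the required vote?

Not approved — the Series C shares did not give the required vote.

Series A: 4/5 of 2898595 = 2318876; 2,318,876 required, 2,318,876 in favor — approved.
Series B: 4/5 of 4617273 = 3693818.40, rounded up to 3693819; 3,693,819 required, 3,694,246 in favor — approved.
Series C: a majority of 1703466 is 851734; 851,734 required, 851,592 in favor — not approved.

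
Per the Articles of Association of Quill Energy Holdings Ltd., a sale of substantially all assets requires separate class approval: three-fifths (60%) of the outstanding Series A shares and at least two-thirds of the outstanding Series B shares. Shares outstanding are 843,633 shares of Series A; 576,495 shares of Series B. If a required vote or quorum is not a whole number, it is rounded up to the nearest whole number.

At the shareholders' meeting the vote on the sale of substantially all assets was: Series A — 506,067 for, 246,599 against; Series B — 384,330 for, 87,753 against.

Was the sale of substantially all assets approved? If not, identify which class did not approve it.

Series A: 3/5 of 843633 = 506179.80, rounded up to 506180; 506,180 required, 506,067 in favor — not approved.
Series B: 2/3 of 576495 = 384330; 384,330 required, 384,330 in favor — approved.

Not approved — the Series A shares did not give the required vote.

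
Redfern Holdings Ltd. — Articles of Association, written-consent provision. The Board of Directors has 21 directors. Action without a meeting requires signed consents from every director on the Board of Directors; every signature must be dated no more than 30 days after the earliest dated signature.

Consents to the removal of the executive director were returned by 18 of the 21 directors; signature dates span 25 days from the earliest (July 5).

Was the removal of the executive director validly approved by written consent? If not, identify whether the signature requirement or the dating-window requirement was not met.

Signatures required: every one of 21 — unanimous means all 21, so 21 needed; 18 signed. Insufficient.
Dating window: the latest signature is 25 days after the earliest; the limit is 30 days. Within the window.

Not effective — insufficient signatures.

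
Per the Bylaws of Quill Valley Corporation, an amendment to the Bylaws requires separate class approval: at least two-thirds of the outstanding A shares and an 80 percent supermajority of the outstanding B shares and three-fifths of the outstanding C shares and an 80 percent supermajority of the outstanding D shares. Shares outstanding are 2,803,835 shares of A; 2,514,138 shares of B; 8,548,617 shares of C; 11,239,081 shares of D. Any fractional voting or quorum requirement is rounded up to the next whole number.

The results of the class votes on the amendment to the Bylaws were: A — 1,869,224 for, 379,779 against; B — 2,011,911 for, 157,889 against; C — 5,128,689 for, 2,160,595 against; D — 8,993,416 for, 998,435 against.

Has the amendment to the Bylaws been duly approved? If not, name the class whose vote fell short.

Not approved — the C shares did not give the required vote.

A: 2/3 of 2803835 = 1869223.33, rounded up to 1869224; 1,869,224 required, 1,869,224 in favor — approved.
B: 4/5 of 2514138 = 2011310.40, rounded up to 2011311; 2,011,311 required, 2,011,911 in favor — approved.
C: 3/5 of 8548617 = 5129170.20, rounded up to 5129171; 5,129,171 required, 5,128,689 in favor — not approved.
D: 4/5 of 11239081 = 8991264.80, rounded up to 8991265; 8,991,265 required, 8,993,416 in favor — approved.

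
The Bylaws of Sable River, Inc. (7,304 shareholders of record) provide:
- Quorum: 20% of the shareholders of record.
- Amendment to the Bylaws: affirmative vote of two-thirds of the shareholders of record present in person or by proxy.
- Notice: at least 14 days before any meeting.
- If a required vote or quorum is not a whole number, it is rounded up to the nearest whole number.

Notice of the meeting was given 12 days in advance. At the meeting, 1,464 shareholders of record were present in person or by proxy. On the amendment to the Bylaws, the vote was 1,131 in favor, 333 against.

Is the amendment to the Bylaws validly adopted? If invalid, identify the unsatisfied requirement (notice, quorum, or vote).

Notice: 12 days given; 14 required. Not satisfied.
Quorum: 20% of 7,304 = 1,460.80, rounded up to 1,461; 1,464 present. Satisfied.
Vote: requires two-thirds of those present (1,464); 2/3 of 1464 = 976, so 976 needed; 1,131 in favor. Satisfied.

Invalid — notice requirement not satisfied.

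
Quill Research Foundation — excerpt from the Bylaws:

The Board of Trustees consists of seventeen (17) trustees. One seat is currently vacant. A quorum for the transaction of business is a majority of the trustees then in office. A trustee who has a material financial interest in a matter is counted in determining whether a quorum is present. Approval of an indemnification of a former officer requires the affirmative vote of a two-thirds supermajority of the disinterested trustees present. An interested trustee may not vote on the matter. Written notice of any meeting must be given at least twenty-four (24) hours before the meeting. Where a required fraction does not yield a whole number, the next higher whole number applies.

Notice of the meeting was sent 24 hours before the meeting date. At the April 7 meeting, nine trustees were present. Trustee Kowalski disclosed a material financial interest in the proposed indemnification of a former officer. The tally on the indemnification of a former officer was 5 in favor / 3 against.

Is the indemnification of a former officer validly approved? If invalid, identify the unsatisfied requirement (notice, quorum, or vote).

Invalid — vote requirement not satisfied.

Notice: 24 hours given; 24 required (24 ≥ 24). Satisfied.
Quorum: 9 present (interested trustees count toward quorum); quorum is 9. Satisfied.
Vote: the indemnification of a former officer requires two-thirds of the disinterested trustees present (9 − 1 = 8). 2/3 of 8 = 5.33, rounded up to 6, so 6 affirmative votes are needed; 5 voted in favor. Not satisfied.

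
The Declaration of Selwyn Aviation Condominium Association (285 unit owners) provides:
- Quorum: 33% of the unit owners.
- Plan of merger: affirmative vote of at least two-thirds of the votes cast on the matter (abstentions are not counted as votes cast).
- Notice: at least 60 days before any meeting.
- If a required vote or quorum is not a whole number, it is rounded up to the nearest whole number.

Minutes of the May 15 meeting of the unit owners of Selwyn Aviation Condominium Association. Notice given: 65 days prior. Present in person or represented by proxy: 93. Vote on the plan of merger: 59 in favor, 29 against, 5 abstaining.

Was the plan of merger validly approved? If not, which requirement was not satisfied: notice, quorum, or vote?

Notice: 65 days given; 60 required. Satisfied.
Quorum: 33% of 285 = 94.05, rounded up to 95; 93 present. Not satisfied.
Vote: requires two-thirds of the votes cast (93 − 5 abstaining = 88); 2/3 of 88 = 58.67, rounded up to 59, so 59 needed; 59 in favor. Satisfied.

Invalid — quorum requirement not satisfied.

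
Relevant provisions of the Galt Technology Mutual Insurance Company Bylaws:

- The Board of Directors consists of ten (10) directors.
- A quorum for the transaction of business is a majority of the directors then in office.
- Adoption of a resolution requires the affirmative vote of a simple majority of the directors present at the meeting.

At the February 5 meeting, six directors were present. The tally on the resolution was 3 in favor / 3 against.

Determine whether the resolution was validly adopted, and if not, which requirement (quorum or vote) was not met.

Quorum: 6 present; quorum is 6. Satisfied.
Vote: the resolution requires a majority of the directors present (6). A majority of 6 is 4, so 4 affirmative votes are needed; 3 voted in favor. Not satisfied.

Invalid — vote requirement not satisfied.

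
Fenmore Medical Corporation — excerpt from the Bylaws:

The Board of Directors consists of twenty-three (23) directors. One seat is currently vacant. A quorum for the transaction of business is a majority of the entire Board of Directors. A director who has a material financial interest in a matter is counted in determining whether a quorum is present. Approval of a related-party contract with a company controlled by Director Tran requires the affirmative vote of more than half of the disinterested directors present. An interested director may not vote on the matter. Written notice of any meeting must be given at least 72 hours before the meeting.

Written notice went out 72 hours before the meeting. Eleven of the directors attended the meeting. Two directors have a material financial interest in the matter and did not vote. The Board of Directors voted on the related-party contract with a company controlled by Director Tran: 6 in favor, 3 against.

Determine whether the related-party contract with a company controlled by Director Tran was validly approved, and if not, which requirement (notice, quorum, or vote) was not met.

Invalid — quorum requirement not satisfied.

Notice: 72 hours given; 72 required (72 ≥ 72). Satisfied.
Quorum: 11 present (interested directors count toward quorum); quorum is 12. Not satisfied.
Vote: the related-party contract with a company controlled by Director Tran requires a majority of the disinterested directors present (11 − 2 = 9). A majority of 9 is 5, so 5 affirmative votes are needed; 6 voted in favor. Satisfied. (Moot — without a quorum no business can be validly transacted.)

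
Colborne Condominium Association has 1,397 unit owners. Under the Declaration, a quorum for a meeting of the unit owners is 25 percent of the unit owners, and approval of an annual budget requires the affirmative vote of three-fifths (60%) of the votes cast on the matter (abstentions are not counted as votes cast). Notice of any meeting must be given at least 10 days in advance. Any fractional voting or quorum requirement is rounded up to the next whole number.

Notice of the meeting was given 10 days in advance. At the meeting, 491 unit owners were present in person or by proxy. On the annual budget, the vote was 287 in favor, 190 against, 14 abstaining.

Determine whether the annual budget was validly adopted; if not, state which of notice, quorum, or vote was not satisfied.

Valid — all requirements satisfied.

Notice: 10 days given; 10 required. Satisfied.
Quorum: 25% of 1,397 = 349.25, rounded up to 350; 491 present. Satisfied.
Vote: requires three-fifths of the votes cast (491 − 14 abstaining = 477); 3/5 of 477 = 286.20, rounded up to 287, so 287 needed; 287 in favor. Satisfied.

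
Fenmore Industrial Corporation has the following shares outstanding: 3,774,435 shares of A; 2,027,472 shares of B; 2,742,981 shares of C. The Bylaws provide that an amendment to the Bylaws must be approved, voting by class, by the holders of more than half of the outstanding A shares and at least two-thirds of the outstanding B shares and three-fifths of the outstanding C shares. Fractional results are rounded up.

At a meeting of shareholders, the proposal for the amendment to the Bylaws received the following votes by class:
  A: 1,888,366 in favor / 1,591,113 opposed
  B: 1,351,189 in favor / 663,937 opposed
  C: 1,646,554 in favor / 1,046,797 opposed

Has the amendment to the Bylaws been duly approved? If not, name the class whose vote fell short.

A: a majority of 3774435 is 1887218; 1,887,218 required, 1,888,366 in favor — approved.
B: 2/3 of 2027472 = 1351648; 1,351,648 required, 1,351,189 in favor — not approved.
C: 3/5 of 2742981 = 1645788.60, rounded up to 1645789; 1,645,789 required, 1,646,554 in favor — approved.

Not approved — the B shares did not give the required vote.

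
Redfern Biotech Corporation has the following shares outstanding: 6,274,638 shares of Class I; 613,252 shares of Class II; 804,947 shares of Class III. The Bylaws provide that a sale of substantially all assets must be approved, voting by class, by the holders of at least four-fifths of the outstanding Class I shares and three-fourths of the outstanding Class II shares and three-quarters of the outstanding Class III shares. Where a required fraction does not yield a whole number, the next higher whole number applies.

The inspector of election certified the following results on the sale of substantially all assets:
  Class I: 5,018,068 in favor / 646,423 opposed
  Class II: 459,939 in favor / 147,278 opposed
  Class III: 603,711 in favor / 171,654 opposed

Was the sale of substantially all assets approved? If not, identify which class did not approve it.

Not approved — the Class I shares did not give the required vote.

Class I: 4/5 of 6274638 = 5019710.40, rounded up to 5019711; 5,019,711 required, 5,018,068 in favor — not approved.
Class II: 3/4 of 613252 = 459939; 459,939 required, 459,939 in favor — approved.
Class III: 3/4 of 804947 = 603710.25, rounded up to 603711; 603,711 required, 603,711 in favor — approved.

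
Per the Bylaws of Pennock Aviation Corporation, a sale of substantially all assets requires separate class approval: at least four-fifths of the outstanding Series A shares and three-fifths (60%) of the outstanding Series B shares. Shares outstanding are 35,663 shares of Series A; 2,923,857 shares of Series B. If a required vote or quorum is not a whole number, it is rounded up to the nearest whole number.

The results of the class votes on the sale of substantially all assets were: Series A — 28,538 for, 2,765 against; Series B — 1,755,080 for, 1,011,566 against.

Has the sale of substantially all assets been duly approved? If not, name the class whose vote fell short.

Approved — every class gave the required vote.

Series A: 4/5 of 35663 = 28530.40, rounded up to 28531; 28,531 required, 28,538 in favor — approved.
Series B: 3/5 of 2923857 = 1754314.20, rounded up to 1754315; 1,754,315 required, 1,755,080 in favor — approved.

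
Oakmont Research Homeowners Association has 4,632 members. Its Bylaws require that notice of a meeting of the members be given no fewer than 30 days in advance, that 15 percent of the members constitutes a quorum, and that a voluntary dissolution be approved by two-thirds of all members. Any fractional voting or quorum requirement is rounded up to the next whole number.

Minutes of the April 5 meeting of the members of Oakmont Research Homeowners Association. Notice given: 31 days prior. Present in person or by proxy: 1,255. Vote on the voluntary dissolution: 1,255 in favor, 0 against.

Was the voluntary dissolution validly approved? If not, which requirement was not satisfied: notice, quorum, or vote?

Invalid — vote requirement not satisfied.

Notice: 31 days given; 30 required. Satisfied.
Quorum: 15% of 4,632 = 694.80, rounded up to 695; 1,255 present. Satisfied.
Vote: requires two-thirds of all members (4,632); 2/3 of 4632 = 3088, so 3,088 needed; 1,255 in favor. Not satisfied.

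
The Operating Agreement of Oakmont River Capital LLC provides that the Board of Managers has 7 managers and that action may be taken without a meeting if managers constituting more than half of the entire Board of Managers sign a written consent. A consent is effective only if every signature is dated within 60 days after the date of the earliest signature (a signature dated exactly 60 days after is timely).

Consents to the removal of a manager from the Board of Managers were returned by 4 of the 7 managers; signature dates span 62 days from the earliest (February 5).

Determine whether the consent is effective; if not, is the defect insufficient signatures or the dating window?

Not effective — dating-window requirement not satisfied.

Signatures required: more than half of 7 — a majority of 7 is 4, so 4 needed; 4 signed. Sufficient.
Dating window: the latest signature is 62 days after the earliest; the limit is 60 days. Outside the window.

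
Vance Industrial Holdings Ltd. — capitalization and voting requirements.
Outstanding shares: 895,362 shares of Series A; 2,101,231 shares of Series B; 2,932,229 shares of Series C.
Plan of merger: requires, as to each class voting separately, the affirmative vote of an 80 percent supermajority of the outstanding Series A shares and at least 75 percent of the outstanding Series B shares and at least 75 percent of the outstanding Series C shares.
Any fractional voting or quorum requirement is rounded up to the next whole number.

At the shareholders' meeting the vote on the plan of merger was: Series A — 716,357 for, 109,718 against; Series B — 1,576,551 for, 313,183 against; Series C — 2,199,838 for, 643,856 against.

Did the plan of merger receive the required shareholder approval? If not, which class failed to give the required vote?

Series A: 4/5 of 895362 = 716289.60, rounded up to 716290; 716,290 required, 716,357 in favor — approved.
Series B: 3/4 of 2101231 = 1575923.25, rounded up to 1575924; 1,575,924 required, 1,576,551 in favor — approved.
Series C: 3/4 of 2932229 = 2199171.75, rounded up to 2199172; 2,199,172 required, 2,199,838 in favor — approved.

Approved — every class gave the required vote.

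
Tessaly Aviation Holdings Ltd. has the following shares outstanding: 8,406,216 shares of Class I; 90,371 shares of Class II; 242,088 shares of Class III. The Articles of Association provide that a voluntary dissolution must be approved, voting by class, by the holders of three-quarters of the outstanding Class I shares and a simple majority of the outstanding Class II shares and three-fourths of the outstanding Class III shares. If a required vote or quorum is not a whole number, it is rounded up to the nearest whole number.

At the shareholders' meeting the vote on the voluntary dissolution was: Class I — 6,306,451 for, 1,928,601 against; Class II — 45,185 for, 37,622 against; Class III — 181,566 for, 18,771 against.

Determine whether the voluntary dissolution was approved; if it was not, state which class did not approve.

Class I: 3/4 of 8406216 = 6304662; 6,304,662 required, 6,306,451 in favor — approved.
Class II: a majority of 90371 is 45186; 45,186 required, 45,185 in favor — not approved.
Class III: 3/4 of 242088 = 181566; 181,566 required, 181,566 in favor — approved.

Not approved — the Class II shares did not give the required vote.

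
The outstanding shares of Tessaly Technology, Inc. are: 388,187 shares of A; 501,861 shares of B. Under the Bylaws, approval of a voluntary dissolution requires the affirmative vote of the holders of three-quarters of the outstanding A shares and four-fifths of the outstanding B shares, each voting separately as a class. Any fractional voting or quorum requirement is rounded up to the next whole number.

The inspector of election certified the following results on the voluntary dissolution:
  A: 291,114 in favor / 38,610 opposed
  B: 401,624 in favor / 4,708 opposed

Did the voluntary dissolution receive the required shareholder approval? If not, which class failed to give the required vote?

Not approved — the A shares did not give the required vote.

A: 3/4 of 388187 = 291140.25, rounded up to 291141; 291,141 required, 291,114 in favor — not approved.
B: 4/5 of 501861 = 401488.80, rounded up to 401489; 401,489 required, 401,624 in favor — approved.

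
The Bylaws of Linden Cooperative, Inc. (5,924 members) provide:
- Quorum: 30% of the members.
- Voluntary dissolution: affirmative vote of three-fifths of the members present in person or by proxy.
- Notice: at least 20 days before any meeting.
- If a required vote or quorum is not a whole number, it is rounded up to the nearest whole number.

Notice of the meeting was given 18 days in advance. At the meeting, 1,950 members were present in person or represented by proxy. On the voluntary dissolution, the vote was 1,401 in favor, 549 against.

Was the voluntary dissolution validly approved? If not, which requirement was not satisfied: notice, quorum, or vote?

Notice: 18 days given; 20 required. Not satisfied.
Quorum: 30% of 5,924 = 1,777.20, rounded up to 1,778; 1,950 present. Satisfied.
Vote: requires three-fifths of those present (1,950); 3/5 of 1950 = 1170, so 1,170 needed; 1,401 in favor. Satisfied.

Invalid — notice requirement not satisfied.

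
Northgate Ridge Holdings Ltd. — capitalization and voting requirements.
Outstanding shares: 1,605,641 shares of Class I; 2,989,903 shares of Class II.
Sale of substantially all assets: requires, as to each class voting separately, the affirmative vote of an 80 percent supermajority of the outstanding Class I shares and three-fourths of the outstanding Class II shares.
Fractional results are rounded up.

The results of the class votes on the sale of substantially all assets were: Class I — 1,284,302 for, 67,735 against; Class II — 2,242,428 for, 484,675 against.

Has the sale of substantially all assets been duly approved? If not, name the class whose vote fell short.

Not approved — the Class I shares did not give the required vote.

Class I: 4/5 of 1605641 = 1284512.80, rounded up to 1284513; 1,284,513 required, 1,284,302 in favor — not approved.
Class II: 3/4 of 2989903 = 2242427.25, rounded up to 2242428; 2,242,428 required, 2,242,428 in favor — approved.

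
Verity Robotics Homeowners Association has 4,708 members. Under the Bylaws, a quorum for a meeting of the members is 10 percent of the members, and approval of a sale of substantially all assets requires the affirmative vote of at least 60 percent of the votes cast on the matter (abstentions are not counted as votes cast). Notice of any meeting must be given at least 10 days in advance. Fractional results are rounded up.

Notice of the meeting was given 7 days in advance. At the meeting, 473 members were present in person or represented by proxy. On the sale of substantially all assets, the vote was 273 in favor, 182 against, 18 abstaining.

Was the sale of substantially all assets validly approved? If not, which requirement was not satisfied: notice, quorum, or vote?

Invalid — notice requirement not satisfied.

Notice: 7 days given; 10 required. Not satisfied.
Quorum: 10% of 4,708 = 470.80, rounded up to 471; 473 present. Satisfied.
Vote: requires three-fifths of the votes cast (473 − 18 abstaining = 455); 3/5 of 455 = 273, so 273 needed; 273 in favor. Satisfied.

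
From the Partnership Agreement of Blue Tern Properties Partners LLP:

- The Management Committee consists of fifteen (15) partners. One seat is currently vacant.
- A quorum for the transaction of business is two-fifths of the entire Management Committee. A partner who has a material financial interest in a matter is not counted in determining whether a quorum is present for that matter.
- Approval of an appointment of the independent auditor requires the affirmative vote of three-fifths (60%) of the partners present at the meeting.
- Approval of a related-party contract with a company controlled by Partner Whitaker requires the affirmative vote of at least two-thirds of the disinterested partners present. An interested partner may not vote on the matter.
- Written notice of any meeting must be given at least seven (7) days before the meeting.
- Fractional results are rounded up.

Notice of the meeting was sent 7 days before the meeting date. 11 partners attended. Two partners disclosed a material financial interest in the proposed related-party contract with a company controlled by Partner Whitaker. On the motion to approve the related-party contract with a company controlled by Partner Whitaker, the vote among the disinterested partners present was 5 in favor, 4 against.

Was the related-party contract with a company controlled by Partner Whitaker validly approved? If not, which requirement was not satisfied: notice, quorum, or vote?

Invalid — vote requirement not satisfied.

Notice: 7 days given; 7 required (7 ≥ 7). Satisfied.
Quorum: 11 present, but the 2 interested partners do not count, leaving 9. Quorum is 6. Satisfied.
Vote: the related-party contract with a company controlled by Partner Whitaker requires two-thirds of the disinterested partners present (11 − 2 = 9). 2/3 of 9 = 6, so 6 affirmative votes are needed; 5 voted in favor. Not satisfied.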